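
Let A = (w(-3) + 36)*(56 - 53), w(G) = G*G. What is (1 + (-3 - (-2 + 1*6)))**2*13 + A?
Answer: 603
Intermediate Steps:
w(G) = G**2
A = 135 (A = ((-3)**2 + 36)*(56 - 53) = (9 + 36)*3 = 45*3 = 135)
(1 + (-3 - (-2 + 1*6)))**2*13 + A = (1 + (-3 - (-2 + 1*6)))**2*13 + 135 = (1 + (-3 - (-2 + 6)))**2*13 + 135 = (1 + (-3 - 1*4))**2*13 + 135 = (1 + (-3 - 4))**2*13 + 135 = (1 - 7)**2*13 + 135 = (-6)**2*13 + 135 = 36*13 + 135 = 468 + 135 = 603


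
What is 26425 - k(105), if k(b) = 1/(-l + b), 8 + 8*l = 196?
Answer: 4307273/163 ≈ 26425.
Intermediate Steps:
l = 47/2 (l = -1 + (⅛)*196 = -1 + 49/2 = 47/2 ≈ 23.500)
k(b) = 1/(-47/2 + b) (k(b) = 1/(-1*47/2 + b) = 1/(-47/2 + b))
26425 - k(105) = 26425 - 2/(-47 + 2*105) = 26425 - 2/(-47 + 210) = 26425 - 2/163 = 4307273/163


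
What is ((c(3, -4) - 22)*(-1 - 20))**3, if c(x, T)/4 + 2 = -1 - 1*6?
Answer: 1806932232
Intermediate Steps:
c(x, T) = -36 (c(x, T) = -8 + 4*(-1 - 1*6) = -8 + 4*(-1 - 6) = -8 + 4*(-7) = -8 - 28 = -36)
((c(3, -4) - 22)*(-1 - 20))**3 = ((-36 - 22)*(-1 - 20))**3 = (-58*(-21))**3 = 1218**3 = 1806932232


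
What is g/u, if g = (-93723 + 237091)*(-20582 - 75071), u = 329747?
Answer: -13713579304/329747 ≈ -41588.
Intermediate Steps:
g = -13713579304 (g = 143368*(-95653) = -13713579304)
g/u = -13713579304/329747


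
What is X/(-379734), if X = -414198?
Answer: 69033/63289 ≈ 1.0908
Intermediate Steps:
X/(-379734) = -414198/(-379734) = -414198*(-1/379734) = 69033/63289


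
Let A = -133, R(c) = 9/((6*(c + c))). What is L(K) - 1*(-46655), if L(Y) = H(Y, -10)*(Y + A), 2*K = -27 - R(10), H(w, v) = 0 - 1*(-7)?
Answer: 3650339/80 ≈ 45629.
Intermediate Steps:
H(w, v) = 7 (H(w, v) = 0 + 7 = 7)
R(c) = 3/(4*c) (R(c) = 9/((6*(2*c))) = 9/((12*c)) = 9*(1/(12*c)) = 3/(4*c))
K = -1083/80 (K = (-27 - 3/(4*10))/2 = (-27 - 1*3/40)/2 = (-27 - 3/40)/2 = (½)*(-1083/40) = -1083/80 ≈ -13.538)
L(Y) = -931 + 7*Y (L(Y) = 7*(Y - 133) = 7*(-133 + Y) = -931 + 7*Y)
L(K) - 1*(-46655) = (-931 + 7*(-1083/80)) - 1*(-46655) = (-931 - 7581/80) + 46655 = -82061/80 + 46655 = 3650339/80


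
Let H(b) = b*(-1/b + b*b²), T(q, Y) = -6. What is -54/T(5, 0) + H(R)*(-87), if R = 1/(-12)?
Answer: 663523/6912 ≈ 95.996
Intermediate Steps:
R = -1/12 ≈ -0.083333
H(b) = b*(b³ - 1/b) (H(b) = b*(-1/b + b³) = b*(b³ - 1/b))
-54/T(5, 0) + H(R)*(-87) = -54/(-6) + (-1 + (-1/12)⁴)*(-87) = -54*(-⅙) + (-1 + 1/20736)*(-87) = 9 - 20735/20736*(-87) = 9 + 601315/6912 = 663523/6912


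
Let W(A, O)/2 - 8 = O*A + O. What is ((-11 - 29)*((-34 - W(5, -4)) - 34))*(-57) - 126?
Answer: -82206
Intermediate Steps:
W(A, O) = 16 + 2*O + 2*A*O (W(A, O) = 16 + 2*(O*A + O) = 16 + 2*(A*O + O) = 16 + 2*(O + A*O) = 16 + (2*O + 2*A*O) = 16 + 2*O + 2*A*O)
((-11 - 29)*((-34 - W(5, -4)) - 34))*(-57) - 126 = ((-11 - 29)*((-34 - (16 + 2*(-4) + 2*5*(-4))) - 34))*(-57) - 126 = -40*((-34 - (16 - 8 - 40)) - 34)*(-57) - 126 = -40*((-34 - 1*(-32)) - 34)*(-57) - 126 = -40*((-34 + 32) - 34)*(-57) - 126 = -40*(-2 - 34)*(-57) - 126 = -40*(-36)*(-57) - 126 = 1440*(-57) - 126 = -82080 - 126 = -82206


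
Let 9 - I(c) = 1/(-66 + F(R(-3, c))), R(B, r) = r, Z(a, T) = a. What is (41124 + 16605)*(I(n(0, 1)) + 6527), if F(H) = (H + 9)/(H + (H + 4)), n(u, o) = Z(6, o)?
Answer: 130929218056/347 ≈ 3.7732e+8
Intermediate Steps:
n(u, o) = 6
F(H) = (9 + H)/(4 + 2*H) (F(H) = (9 + H)/(H + (4 + H)) = (9 + H)/(4 + 2*H))
I(c) = 9 - 1/(-66 + (9 + c)/(2*(2 + c)))
(41124 + 16605)*(I(n(0, 1)) + 6527) = (41124 + 16605)*((2299 + 1181*6)/(255 + 131*6) + 6527) = 57729*((2299 + 7086)/(255 + 786) + 6527) = 57729*(9385/1041 + 6527) = 57729*(6803992/1041) = 130929218056/347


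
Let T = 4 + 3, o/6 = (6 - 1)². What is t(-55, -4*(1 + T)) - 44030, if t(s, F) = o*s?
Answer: -52280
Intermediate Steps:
o = 150 (o = 6*(6 - 1)² = 6*5² = 6*25 = 150)
T = 7
t(s, F) = 150*s
t(-55, -4*(1 + T)) - 44030 = 150*(-55) - 44030 = -8250 - 44030 = -52280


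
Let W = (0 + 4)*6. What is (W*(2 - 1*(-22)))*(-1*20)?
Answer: -11520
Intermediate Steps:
W = 24 (W = 4*6 = 24)
(W*(2 - 1*(-22)))*(-1*20) = (24*(2 - 1*(-22)))*(-1*20) = (24*(2 + 22))*(-20) = (24*24)*(-20) = 576*(-20) = -11520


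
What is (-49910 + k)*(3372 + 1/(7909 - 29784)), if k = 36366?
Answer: -999039286456/21875 ≈ -4.5670e+7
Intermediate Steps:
(-49910 + k)*(3372 + 1/(7909 - 29784)) = (-49910 + 36366)*(3372 + 1/(7909 - 29784)) = -13544*(3372 + 1/(-21875)) = -13544*(3372 - 1/21875) = -13544*73762499/21875 = -999039286456/21875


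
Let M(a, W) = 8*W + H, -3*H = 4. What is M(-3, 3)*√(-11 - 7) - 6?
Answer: -6 + 68*I*√2 ≈ -6.0 + 96.167*I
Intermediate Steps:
H = -4/3 (H = -⅓*4 = -4/3 ≈ -1.3333)
M(a, W) = -4/3 + 8*W (M(a, W) = 8*W - 4/3 = -4/3 + 8*W)
M(-3, 3)*√(-11 - 7) - 6 = (-4/3 + 8*3)*√(-11 - 7) - 6 = (-4/3 + 24)*√(-18) - 6 = 68*(3*I*√2)/3 - 6 = 68*I*√2 - 6 = -6 + 68*I*√2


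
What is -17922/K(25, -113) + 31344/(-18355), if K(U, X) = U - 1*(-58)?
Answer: -331559862/1523465 ≈ -217.64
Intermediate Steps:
K(U, X) = 58 + U (K(U, X) = U + 58 = 58 + U)
-17922/K(25, -113) + 31344/(-18355) = -17922/(58 + 25) + 31344/(-18355) = -17922/83 + 31344*(-1/18355) = -17922*1/83 - 31344/18355 = -17922/83 - 31344/18355 = -331559862/1523465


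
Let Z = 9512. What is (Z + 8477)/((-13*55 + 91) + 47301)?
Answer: 17989/46677 ≈ 0.38539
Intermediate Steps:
(Z + 8477)/((-13*55 + 91) + 47301) = (9512 + 8477)/((-13*55 + 91) + 47301) = 17989/((-715 + 91) + 47301) = 17989/(-624 + 47301) = 17989/46677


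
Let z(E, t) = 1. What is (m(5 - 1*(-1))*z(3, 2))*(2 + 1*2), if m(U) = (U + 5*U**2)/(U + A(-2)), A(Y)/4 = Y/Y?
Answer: 372/5 ≈ 74.400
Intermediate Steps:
A(Y) = 4 (A(Y) = 4*(Y/Y) = 4*1 = 4)
m(U) = (U + 5*U**2)/(4 + U) (m(U) = (U + 5*U**2)/(U + 4) = (U + 5*U**2)/(4 + U))
(m(5 - 1*(-1))*z(3, 2))*(2 + 1*2) = (((5 - 1*(-1))*(1 + 5*(5 - 1*(-1)))/(4 + (5 - 1*(-1))))*1)*(2 + 1*2) = (((5 + 1)*(1 + 5*(5 + 1))/(4 + (5 + 1)))*1)*(2 + 2) = ((6*(1 + 5*6)/(4 + 6))*1)*4 = ((6*(1 + 30)/10)*1)*4 = ((6*(1/10)*31)*1)*4 = ((93/5)*1)*4 = (93/5)*4 = 372/5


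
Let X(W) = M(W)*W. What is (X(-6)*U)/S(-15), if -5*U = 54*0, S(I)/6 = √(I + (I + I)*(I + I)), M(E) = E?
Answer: 0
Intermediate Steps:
S(I) = 6*√(I + 4*I²) (S(I) = 6*√(I + (I + I)*(I + I)) = 6*√(I + (2*I)*(2*I)) = 6*√(I + 4*I²))
X(W) = W² (X(W) = W*W = W²)
U = 0 (U = -54*0/5 = -⅕*0 = 0)
(X(-6)*U)/S(-15) = ((-6)²*0)/((6*√(-15*(1 + 4*(-15))))) = (36*0)/((6*√(-15*(1 - 60)))) = 0/((6*√(-15*(-59)))) = 0/((6*√885)) = 0*(√885/5310) = 0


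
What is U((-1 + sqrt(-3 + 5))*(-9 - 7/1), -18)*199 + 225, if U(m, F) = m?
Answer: 3409 - 3184*sqrt(2) ≈ -1093.9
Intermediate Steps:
U((-1 + sqrt(-3 + 5))*(-9 - 7/1), -18)*199 + 225 = ((-1 + sqrt(-3 + 5))*(-9 - 7/1))*199 + 225 = ((-1 + sqrt(2))*(-9 - 7*1))*199 + 225 = ((-1 + sqrt(2))*(-9 - 7))*199 + 225 = ((-1 + sqrt(2))*(-16))*199 + 225 = (16 - 16*sqrt(2))*199 + 225 = (3184 - 3184*sqrt(2)) + 225 = 3409 - 3184*sqrt(2)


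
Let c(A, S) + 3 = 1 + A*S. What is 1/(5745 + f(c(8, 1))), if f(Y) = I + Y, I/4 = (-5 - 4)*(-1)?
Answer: 1/5787 ≈ 0.00017280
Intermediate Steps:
I = 36 (I = 4*((-5 - 4)*(-1)) = 4*(-9*(-1)) = 4*9 = 36)
c(A, S) = -2 + A*S (c(A, S) = -3 + (1 + A*S) = -2 + A*S)
f(Y) = 36 + Y
1/(5745 + f(c(8, 1))) = 1/(5745 + (36 + (-2 + 8*1))) = 1/(5745 + (36 + (-2 + 8))) = 1/(5745 + (36 + 6)) = 1/(5745 + 42) = 1/5787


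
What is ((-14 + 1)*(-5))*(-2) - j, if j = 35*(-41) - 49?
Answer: 1354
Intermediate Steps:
j = -1484 (j = -1435 - 49 = -1484)
((-14 + 1)*(-5))*(-2) - j = ((-14 + 1)*(-5))*(-2) - 1*(-1484) = -13*(-5)*(-2) + 1484 = 65*(-2) + 1484 = -130 + 1484 = 1354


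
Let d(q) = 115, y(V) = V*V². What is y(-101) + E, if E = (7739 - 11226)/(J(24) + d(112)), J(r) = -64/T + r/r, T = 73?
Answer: -787173105/764 ≈ -1.0303e+6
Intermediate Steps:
J(r) = 9/73 (J(r) = -64/73 + r/r = -64*1/73 + 1 = -64/73 + 1 = 9/73)
y(V) = V³
E = -23141/764 (E = (7739 - 11226)/(9/73 + 115) = -3487/8404/73 = -3487*73/8404 = -23141/764 ≈ -30.289)
y(-101) + E = (-101)³ - 23141/764 = -1030301 - 23141/764 = -787173105/764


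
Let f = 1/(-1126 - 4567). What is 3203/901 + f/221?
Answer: 237050774/66682109 ≈ 3.5549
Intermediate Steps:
f = -1/5693 (f = 1/(-5693) = -1/5693 ≈ -0.00017565)
3203/901 + f/221 = 3203/901 - 1/5693/221 = 3203*(1/901) - 1/5693*1/221 = 3203/901 - 1/1258153 = 237050774/66682109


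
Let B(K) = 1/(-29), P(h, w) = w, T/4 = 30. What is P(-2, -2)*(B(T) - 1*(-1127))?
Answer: -65364/29 ≈ -2253.9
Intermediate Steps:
T = 120 (T = 4*30 = 120)
B(K) = -1/29
P(-2, -2)*(B(T) - 1*(-1127)) = -2*(-1/29 - 1*(-1127)) = -2*(-1/29 + 1127) = -2*32682/29 = -65364/29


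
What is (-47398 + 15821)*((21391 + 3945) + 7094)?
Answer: -1024042110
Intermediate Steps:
(-47398 + 15821)*((21391 + 3945) + 7094) = -31577*(25336 + 7094) = -31577*32430 = -1024042110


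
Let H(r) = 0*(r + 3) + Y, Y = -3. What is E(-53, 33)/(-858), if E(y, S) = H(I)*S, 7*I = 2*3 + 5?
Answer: 3/26 ≈ 0.11538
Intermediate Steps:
I = 11/7 (I = (2*3 + 5)/7 = (6 + 5)/7 = (⅐)*11 = 11/7 ≈ 1.5714)
H(r) = -3 (H(r) = 0*(r + 3) - 3 = 0*(3 + r) - 3 = 0 - 3 = -3)
E(y, S) = -3*S
E(-53, 33)/(-858) = -3*33/(-858) = -99*(-1/858) = 3/26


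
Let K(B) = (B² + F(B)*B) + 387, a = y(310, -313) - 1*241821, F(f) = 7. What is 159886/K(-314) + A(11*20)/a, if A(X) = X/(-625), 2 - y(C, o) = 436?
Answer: 74486955766/45089711875 ≈ 1.6520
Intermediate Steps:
y(C, o) = -434 (y(C, o) = 2 - 1*436 = 2 - 436 = -434)
A(X) = -X/625 (A(X) = X*(-1/625) = -X/625)
a = -242255 (a = -434 - 1*241821 = -434 - 241821 = -242255)
K(B) = 387 + B² + 7*B (K(B) = (B² + 7*B) + 387 = 387 + B² + 7*B)
159886/K(-314) + A(11*20)/a = 159886/(387 + (-314)² + 7*(-314)) - 11*20/625/(-242255) = 159886/(387 + 98596 - 2198) - 1/625*220*(-1/242255) = 159886/96785 - 44/125*(-1/242255) = 159886*(1/96785) + 44/30281875 = 159886/96785 + 44/30281875 = 74486955766/45089711875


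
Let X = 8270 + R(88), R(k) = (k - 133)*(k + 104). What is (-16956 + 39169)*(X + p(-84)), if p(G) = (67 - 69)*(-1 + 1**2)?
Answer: -8218810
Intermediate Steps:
R(k) = (-133 + k)*(104 + k)
p(G) = 0 (p(G) = -2*(-1 + 1) = -2*0 = 0)
X = -370 (X = 8270 + (-13832 + 88**2 - 29*88) = 8270 + (-13832 + 7744 - 2552) = 8270 - 8640 = -370)
(-16956 + 39169)*(X + p(-84)) = (-16956 + 39169)*(-370 + 0) = 22213*(-370) = -8218810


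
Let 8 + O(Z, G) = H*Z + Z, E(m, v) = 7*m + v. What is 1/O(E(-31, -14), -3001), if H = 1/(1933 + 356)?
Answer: -109/26062 ≈ -0.0041823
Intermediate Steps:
H = 1/2289 ≈ 0.00043687
E(m, v) = v + 7*m
O(Z, G) = -8 + 2290*Z/2289 (O(Z, G) = -8 + (Z/2289 + Z) = -8 + 2290*Z/2289)
1/O(E(-31, -14), -3001) = 1/(-8 + 2290*(-14 + 7*(-31))/2289) = 1/(-8 + 2290*(-14 - 217)/2289) = 1/(-8 + (2290/2289)*(-231)) = 1/(-8 - 25190/109) = 1/(-26062/109) = -109/26062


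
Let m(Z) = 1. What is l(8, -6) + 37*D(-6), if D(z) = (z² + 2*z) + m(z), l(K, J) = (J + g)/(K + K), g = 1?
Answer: 14795/16 ≈ 924.69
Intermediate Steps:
l(K, J) = (1 + J)/(2*K) (l(K, J) = (J + 1)/(K + K) = (1 + J)/((2*K)) = (1 + J)*(1/(2*K)) = (1 + J)/(2*K))
D(z) = 1 + z² + 2*z (D(z) = (z² + 2*z) + 1 = 1 + z² + 2*z)
l(8, -6) + 37*D(-6) = (½)*(1 - 6)/8 + 37*(1 + (-6)² + 2*(-6)) = (½)*(⅛)*(-5) + 37*(1 + 36 - 12) = -5/16 + 37*25 = -5/16 + 925 = 14795/16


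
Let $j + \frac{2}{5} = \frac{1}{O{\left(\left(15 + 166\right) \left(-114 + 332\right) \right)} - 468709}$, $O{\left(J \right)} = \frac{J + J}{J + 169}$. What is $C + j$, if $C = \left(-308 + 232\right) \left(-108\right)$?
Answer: $\frac{762217348708691}{92867263135} \approx 8207.6$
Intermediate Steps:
$C = 8208$ ($C = \left(-76\right) \left(-108\right) = 8208$)
$O{\left(J \right)} = \frac{2 J}{169 + J}$
$j = - \frac{37147103389}{92867263135}$ ($j = - \frac{2}{5} + \frac{1}{\frac{2 \left(15 + 166\right) \left(-114 + 332\right)}{169 + \left(15 + 166\right) \left(-114 + 332\right)} - 468709} = - \frac{2}{5} + \frac{1}{\frac{2 \cdot 181 \cdot 218}{169 + 181 \cdot 218} - 468709} = - \frac{2}{5} + \frac{1}{2 \cdot 39458 \frac{1}{169 + 39458} - 468709} = - \frac{2}{5} + \frac{1}{2 \cdot 39458 \cdot \frac{1}{39627} - 468709} = - \frac{2}{5} + \frac{1}{\frac{78916}{39627} - 468709} = - \frac{2}{5} + \frac{1}{- \frac{18573452627}{39627}} = - \frac{2}{5} - \frac{39627}{18573452627} = - \frac{37147103389}{92867263135} \approx -0.4$)
$C + j = 8208 - \frac{37147103389}{92867263135} = \frac{762217348708691}{92867263135}$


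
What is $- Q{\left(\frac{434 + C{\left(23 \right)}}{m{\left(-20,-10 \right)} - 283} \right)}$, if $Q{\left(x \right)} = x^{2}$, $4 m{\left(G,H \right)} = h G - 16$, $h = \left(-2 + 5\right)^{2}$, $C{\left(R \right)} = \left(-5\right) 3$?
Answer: $- \frac{175561}{110224} \approx -1.5928$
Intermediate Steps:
$C{\left(R \right)} = -15$
$h = 9$ ($h = 3^{2} = 9$)
$m{\left(G,H \right)} = -4 + \frac{9 G}{4}$ ($m{\left(G,H \right)} = \frac{9 G - 16}{4} = \frac{-16 + 9 G}{4} = -4 + \frac{9 G}{4}$)
$- Q{\left(\frac{434 + C{\left(23 \right)}}{m{\left(-20,-10 \right)} - 283} \right)} = - \left(\frac{434 - 15}{\left(-4 + \frac{9}{4} \left(-20\right)\right) - 283}\right)^{2} = - \left(\frac{419}{\left(-4 - 45\right) - 283}\right)^{2} = - \left(\frac{419}{-49 - 283}\right)^{2} = - \left(\frac{419}{-332}\right)^{2} = - \left(419 \left(- \frac{1}{332}\right)\right)^{2} = - \left(- \frac{419}{332}\right)^{2} = \left(-1\right) \frac{175561}{110224} = - \frac{175561}{110224}$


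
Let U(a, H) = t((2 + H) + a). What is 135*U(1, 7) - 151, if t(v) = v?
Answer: 1199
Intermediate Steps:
U(a, H) = 2 + H + a (U(a, H) = (2 + H) + a = 2 + H + a)
135*U(1, 7) - 151 = 135*(2 + 7 + 1) - 151 = 135*10 - 151 = 1350 - 151 = 1199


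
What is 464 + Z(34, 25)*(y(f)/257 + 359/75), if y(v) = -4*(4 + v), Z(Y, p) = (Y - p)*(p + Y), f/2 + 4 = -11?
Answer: 20692351/6425 ≈ 3220.6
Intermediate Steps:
f = -30 (f = -8 + 2*(-11) = -8 - 22 = -30)
Z(Y, p) = (Y + p)*(Y - p) (Z(Y, p) = (Y - p)*(Y + p) = (Y + p)*(Y - p))
y(v) = -16 - 4*v
464 + Z(34, 25)*(y(f)/257 + 359/75) = 464 + (34² - 1*25²)*((-16 - 4*(-30))/257 + 359/75) = 464 + (1156 - 1*625)*((-16 + 120)*(1/257) + 359*(1/75)) = 464 + (1156 - 625)*(104*(1/257) + 359/75) = 464 + 531*(104/257 + 359/75) = 464 + 531*(100063/19275) = 464 + 17711151/6425 = 20692351/6425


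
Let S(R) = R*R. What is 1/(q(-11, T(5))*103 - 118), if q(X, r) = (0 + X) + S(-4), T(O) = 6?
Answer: 1/397 ≈ 0.0025189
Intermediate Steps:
S(R) = R**2
q(X, r) = 16 + X (q(X, r) = (0 + X) + (-4)**2 = X + 16 = 16 + X)
1/(q(-11, T(5))*103 - 118) = 1/((16 - 11)*103 - 118) = 1/(5*103 - 118) = 1/(515 - 118) = 1/397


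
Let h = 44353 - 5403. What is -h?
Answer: -38950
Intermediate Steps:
h = 38950
-h = -1*38950 = -38950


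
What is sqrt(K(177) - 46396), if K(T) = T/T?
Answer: 3*I*sqrt(5155) ≈ 215.4*I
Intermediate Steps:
K(T) = 1
sqrt(K(177) - 46396) = sqrt(1 - 46396) = sqrt(-46395) = 3*I*sqrt(5155)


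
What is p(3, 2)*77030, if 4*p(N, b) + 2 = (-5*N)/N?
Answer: -269605/2 ≈ -1.3480e+5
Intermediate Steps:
p(N, b) = -7/4 (p(N, b) = -1/2 + ((-5*N)/N)/4 = -1/2 + (1/4)*(-5) = -1/2 - 5/4 = -7/4)
p(3, 2)*77030 = -7/4*77030 = -269605/2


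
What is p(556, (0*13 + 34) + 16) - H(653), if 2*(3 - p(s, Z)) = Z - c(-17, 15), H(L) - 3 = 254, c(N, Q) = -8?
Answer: -283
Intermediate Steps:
H(L) = 257 (H(L) = 3 + 254 = 257)
p(s, Z) = -1 - Z/2 (p(s, Z) = 3 - (Z - 1*(-8))/2 = 3 - (Z + 8)/2 = 3 - (8 + Z)/2 = 3 + (-4 - Z/2) = -1 - Z/2)
p(556, (0*13 + 34) + 16) - H(653) = (-1 - ((0*13 + 34) + 16)/2) - 1*257 = (-1 - ((0 + 34) + 16)/2) - 257 = (-1 - (34 + 16)/2) - 257 = (-1 - 1/2*50) - 257 = (-1 - 25) - 257 = -26 - 257 = -283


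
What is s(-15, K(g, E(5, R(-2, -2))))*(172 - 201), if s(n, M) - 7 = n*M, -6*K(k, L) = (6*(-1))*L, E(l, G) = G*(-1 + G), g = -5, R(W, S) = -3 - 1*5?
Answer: 31117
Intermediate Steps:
R(W, S) = -8 (R(W, S) = -3 - 5 = -8)
K(k, L) = L (K(k, L) = -6*(-1)*L/6 = -(-1)*L = L)
s(n, M) = 7 + M*n (s(n, M) = 7 + n*M = 7 + M*n)
s(-15, K(g, E(5, R(-2, -2))))*(172 - 201) = (7 - 8*(-1 - 8)*(-15))*(172 - 201) = (7 - 8*(-9)*(-15))*(-29) = (7 + 72*(-15))*(-29) = (7 - 1080)*(-29) = -1073*(-29) = 31117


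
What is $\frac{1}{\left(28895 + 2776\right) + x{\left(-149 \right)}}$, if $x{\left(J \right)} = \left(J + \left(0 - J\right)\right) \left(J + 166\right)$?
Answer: $\frac{1}{31671} \approx 3.1575 \cdot 10^{-5}$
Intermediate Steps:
$x{\left(J \right)} = 0$ ($x{\left(J \right)} = \left(J - J\right) \left(166 + J\right) = 0 \left(166 + J\right) = 0$)
$\frac{1}{\left(28895 + 2776\right) + x{\left(-149 \right)}} = \frac{1}{\left(28895 + 2776\right) + 0} = \frac{1}{31671 + 0} = \frac{1}{31671}$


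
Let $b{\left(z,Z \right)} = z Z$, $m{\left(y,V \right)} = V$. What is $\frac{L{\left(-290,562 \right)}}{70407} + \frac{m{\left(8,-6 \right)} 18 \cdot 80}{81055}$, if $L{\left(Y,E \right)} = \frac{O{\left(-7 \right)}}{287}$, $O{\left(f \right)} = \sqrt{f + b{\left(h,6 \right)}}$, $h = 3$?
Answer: $- \frac{1728}{16211} + \frac{\sqrt{11}}{20206809} \approx -0.10659$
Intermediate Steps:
$b{\left(z,Z \right)} = Z z$
$O{\left(f \right)} = \sqrt{18 + f}$ ($O{\left(f \right)} = \sqrt{f + 6 \cdot 3} = \sqrt{f + 18} = \sqrt{18 + f}$)
$L{\left(Y,E \right)} = \frac{\sqrt{11}}{287}$ ($L{\left(Y,E \right)} = \frac{\sqrt{18 - 7}}{287} = \sqrt{11} \cdot \frac{1}{287} = \frac{\sqrt{11}}{287}$)
$\frac{L{\left(-290,562 \right)}}{70407} + \frac{m{\left(8,-6 \right)} 18 \cdot 80}{81055} = \frac{\frac{1}{287} \sqrt{11}}{70407} + \frac{\left(-6\right) 18 \cdot 80}{81055} = \frac{\sqrt{11}}{287} \cdot \frac{1}{70407} + \left(-108\right) 80 \cdot \frac{1}{81055} = \frac{\sqrt{11}}{20206809} - \frac{1728}{16211} = - \frac{1728}{16211} + \frac{\sqrt{11}}{20206809}$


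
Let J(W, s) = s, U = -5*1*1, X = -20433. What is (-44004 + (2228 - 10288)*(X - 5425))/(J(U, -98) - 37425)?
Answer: -208371476/37523 ≈ -5553.2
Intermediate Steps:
U = -5 (U = -5*1 = -5)
(-44004 + (2228 - 10288)*(X - 5425))/(J(U, -98) - 37425) = (-44004 + (2228 - 10288)*(-20433 - 5425))/(-98 - 37425) = (-44004 - 8060*(-25858))/(-37523) = (-44004 + 208415480)*(-1/37523) = 208371476*(-1/37523) = -208371476/37523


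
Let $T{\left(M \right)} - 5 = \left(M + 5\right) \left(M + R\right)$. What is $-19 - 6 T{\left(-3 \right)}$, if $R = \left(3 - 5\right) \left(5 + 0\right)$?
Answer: $107$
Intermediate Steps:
$R = -10$ ($R = \left(-2\right) 5 = -10$)
$T{\left(M \right)} = 5 + \left(-10 + M\right) \left(5 + M\right)$ ($T{\left(M \right)} = 5 + \left(M + 5\right) \left(M - 10\right) = 5 + \left(5 + M\right) \left(-10 + M\right) = 5 + \left(-10 + M\right) \left(5 + M\right)$)
$-19 - 6 T{\left(-3 \right)} = -19 - 6 \left(-45 + \left(-3\right)^{2} - -15\right) = -19 - 6 \left(-45 + 9 + 15\right) = -19 - -126 = -19 + 126 = 107$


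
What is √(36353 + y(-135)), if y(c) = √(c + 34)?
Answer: √(36353 + I*√101) ≈ 190.66 + 0.026*I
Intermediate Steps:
y(c) = √(34 + c)
√(36353 + y(-135)) = √(36353 + √(34 - 135)) = √(36353 + √(-101)) = √(36353 + I*√101)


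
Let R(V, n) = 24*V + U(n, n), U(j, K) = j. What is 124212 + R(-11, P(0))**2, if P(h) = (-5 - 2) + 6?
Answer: 194437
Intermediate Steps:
P(h) = -1 (P(h) = -7 + 6 = -1)
R(V, n) = n + 24*V (R(V, n) = 24*V + n = n + 24*V)
124212 + R(-11, P(0))**2 = 124212 + (-1 + 24*(-11))**2 = 124212 + (-1 - 264)**2 = 124212 + (-265)**2 = 124212 + 70225 = 194437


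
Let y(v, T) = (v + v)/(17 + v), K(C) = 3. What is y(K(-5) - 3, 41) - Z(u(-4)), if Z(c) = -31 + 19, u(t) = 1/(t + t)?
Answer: 12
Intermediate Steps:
u(t) = 1/(2*t)
Z(c) = -12
y(v, T) = 2*v/(17 + v) (y(v, T) = (2*v)/(17 + v) = 2*v/(17 + v))
y(K(-5) - 3, 41) - Z(u(-4)) = 2*(3 - 3)/(17 + (3 - 3)) - 1*(-12) = 2*0/(17 + 0) + 12 = 2*0/17 + 12 = 2*0*(1/17) + 12 = 0 + 12 = 12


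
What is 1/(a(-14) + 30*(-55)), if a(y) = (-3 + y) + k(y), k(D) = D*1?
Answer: -1/1681 ≈ -0.00059488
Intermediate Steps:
k(D) = D
a(y) = -3 + 2*y (a(y) = (-3 + y) + y = -3 + 2*y)
1/(a(-14) + 30*(-55)) = 1/((-3 + 2*(-14)) + 30*(-55)) = 1/((-3 - 28) - 1650) = 1/(-31 - 1650) = 1/(-1681) = -1/1681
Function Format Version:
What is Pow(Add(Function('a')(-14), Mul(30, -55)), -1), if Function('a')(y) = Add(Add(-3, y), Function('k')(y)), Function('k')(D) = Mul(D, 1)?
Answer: Rational(-1, 1681) ≈ -0.00059488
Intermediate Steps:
Function('k')(D) = D
Function('a')(y) = Add(-3, Mul(2, y)) (Function('a')(y) = Add(Add(-3, y), y) = Add(-3, Mul(2, y)))
Pow(Add(Function('a')(-14), Mul(30, -55)), -1) = Pow(Add(Add(-3, Mul(2, -14)), Mul(30, -55)), -1) = Pow(Add(Add(-3, -28), -1650), -1) = Pow(Add(-31, -1650), -1) = Pow(-1681, -1) = Rational(-1, 1681)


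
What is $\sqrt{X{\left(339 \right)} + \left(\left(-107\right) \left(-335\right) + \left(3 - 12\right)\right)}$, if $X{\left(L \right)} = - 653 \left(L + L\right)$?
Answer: $i \sqrt{406898} \approx 637.89 i$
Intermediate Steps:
$X{\left(L \right)} = - 1306 L$ ($X{\left(L \right)} = - 653 \cdot 2 L = - 1306 L$)
$\sqrt{X{\left(339 \right)} + \left(\left(-107\right) \left(-335\right) + \left(3 - 12\right)\right)} = \sqrt{\left(-1306\right) 339 + \left(\left(-107\right) \left(-335\right) + \left(3 - 12\right)\right)} = \sqrt{-442734 + \left(35845 + \left(3 - 12\right)\right)} = \sqrt{-442734 + \left(35845 - 9\right)} = \sqrt{-442734 + 35836} = \sqrt{-406898} = i \sqrt{406898}$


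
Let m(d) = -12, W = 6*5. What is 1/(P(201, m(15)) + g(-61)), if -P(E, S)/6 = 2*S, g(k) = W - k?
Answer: 1/235 ≈ 0.0042553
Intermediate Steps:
W = 30
g(k) = 30 - k
P(E, S) = -12*S
1/(P(201, m(15)) + g(-61)) = 1/(-12*(-12) + (30 - 1*(-61))) = 1/(144 + (30 + 61)) = 1/(144 + 91) = 1/235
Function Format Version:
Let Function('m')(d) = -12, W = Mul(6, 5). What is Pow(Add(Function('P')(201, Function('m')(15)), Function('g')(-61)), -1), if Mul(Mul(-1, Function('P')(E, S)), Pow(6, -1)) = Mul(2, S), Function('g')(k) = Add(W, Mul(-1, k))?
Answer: Rational(1, 235) ≈ 0.0042553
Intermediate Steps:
W = 30
Function('g')(k) = Add(30, Mul(-1, k))
Function('P')(E, S) = Mul(-12, S) (Function('P')(E, S) = Mul(-6, Mul(2, S)) = Mul(-12, S))
Pow(Add(Function('P')(201, Function('m')(15)), Function('g')(-61)), -1) = Pow(Add(Mul(-12, -12), Add(30, Mul(-1, -61))), -1) = Pow(Add(144, Add(30, 61)), -1) = Pow(Add(144, 91), -1) = Pow(235, -1) = Rational(1, 235)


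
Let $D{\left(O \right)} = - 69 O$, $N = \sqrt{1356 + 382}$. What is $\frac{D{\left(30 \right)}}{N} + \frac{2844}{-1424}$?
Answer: $- \frac{711}{356} - \frac{1035 \sqrt{1738}}{869} \approx -51.65$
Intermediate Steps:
$N = \sqrt{1738} \approx 41.689$
$\frac{D{\left(30 \right)}}{N} + \frac{2844}{-1424} = \frac{\left(-69\right) 30}{\sqrt{1738}} + \frac{2844}{-1424} = - 2070 \frac{\sqrt{1738}}{1738} + 2844 \left(- \frac{1}{1424}\right) = - \frac{1035 \sqrt{1738}}{869} - \frac{711}{356} = - \frac{711}{356} - \frac{1035 \sqrt{1738}}{869}$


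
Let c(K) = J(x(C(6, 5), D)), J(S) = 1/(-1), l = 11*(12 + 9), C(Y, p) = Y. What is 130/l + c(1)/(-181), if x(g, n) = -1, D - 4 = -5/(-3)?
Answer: 23761/41811 ≈ 0.56830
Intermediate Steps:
D = 17/3 (D = 4 - 5/(-3) = 4 - 5*(-⅓) = 4 + 5/3 = 17/3 ≈ 5.6667)
l = 231 (l = 11*21 = 231)
J(S) = -1
c(K) = -1
130/l + c(1)/(-181) = 130/231 - 1/(-181) = 130*(1/231) - 1*(-1/181) = 130/231 + 1/181 = 23761/41811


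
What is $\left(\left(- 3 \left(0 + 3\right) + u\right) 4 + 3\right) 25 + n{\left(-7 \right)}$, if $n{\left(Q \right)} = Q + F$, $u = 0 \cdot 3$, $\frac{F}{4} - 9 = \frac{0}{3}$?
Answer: $-796$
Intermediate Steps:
$F = 36$ ($F = 36 + 4 \cdot \frac{0}{3} = 36 + 4 \cdot 0 \cdot \frac{1}{3} = 36 + 4 \cdot 0 = 36 + 0 = 36$)
$u = 0$
$n{\left(Q \right)} = 36 + Q$ ($n{\left(Q \right)} = Q + 36 = 36 + Q$)
$\left(\left(- 3 \left(0 + 3\right) + u\right) 4 + 3\right) 25 + n{\left(-7 \right)} = \left(\left(- 3 \left(0 + 3\right) + 0\right) 4 + 3\right) 25 + \left(36 - 7\right) = \left(\left(\left(-3\right) 3 + 0\right) 4 + 3\right) 25 + 29 = \left(\left(-9 + 0\right) 4 + 3\right) 25 + 29 = \left(\left(-9\right) 4 + 3\right) 25 + 29 = \left(-36 + 3\right) 25 + 29 = \left(-33\right) 25 + 29 = -825 + 29 = -796$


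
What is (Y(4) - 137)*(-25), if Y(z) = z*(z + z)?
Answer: 2625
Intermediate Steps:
Y(z) = 2*z**2 (Y(z) = z*(2*z) = 2*z**2)
(Y(4) - 137)*(-25) = (2*4**2 - 137)*(-25) = (2*16 - 137)*(-25) = (32 - 137)*(-25) = -105*(-25) = 2625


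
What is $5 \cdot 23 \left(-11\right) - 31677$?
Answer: $-32942$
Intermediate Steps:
$5 \cdot 23 \left(-11\right) - 31677 = 115 \left(-11\right) - 31677 = -1265 - 31677 = -32942$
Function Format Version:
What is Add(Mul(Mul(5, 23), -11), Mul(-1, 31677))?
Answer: -32942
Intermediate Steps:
Add(Mul(Mul(5, 23), -11), Mul(-1, 31677)) = Add(Mul(115, -11), -31677) = Add(-1265, -31677) = -32942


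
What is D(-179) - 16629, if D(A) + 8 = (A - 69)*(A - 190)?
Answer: 74875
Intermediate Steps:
D(A) = -8 + (-190 + A)*(-69 + A) (D(A) = -8 + (A - 69)*(A - 190) = -8 + (-69 + A)*(-190 + A) = -8 + (-190 + A)*(-69 + A))
D(-179) - 16629 = (13102 + (-179)**2 - 259*(-179)) - 16629 = (13102 + 32041 + 46361) - 16629 = 91504 - 16629 = 74875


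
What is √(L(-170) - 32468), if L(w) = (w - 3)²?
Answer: I*√2539 ≈ 50.388*I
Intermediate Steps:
L(w) = (-3 + w)²
√(L(-170) - 32468) = √((-3 - 170)² - 32468) = √((-173)² - 32468) = √(29929 - 32468) = √(-2539) = I*√2539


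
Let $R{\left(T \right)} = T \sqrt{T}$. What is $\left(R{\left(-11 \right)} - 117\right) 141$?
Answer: $-16497 - 1551 i \sqrt{11} \approx -16497.0 - 5144.1 i$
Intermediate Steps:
$R{\left(T \right)} = T^{\frac{3}{2}}$
$\left(R{\left(-11 \right)} - 117\right) 141 = \left(\left(-11\right)^{\frac{3}{2}} - 117\right) 141 = \left(- 11 i \sqrt{11} - 117\right) 141 = \left(-117 - 11 i \sqrt{11}\right) 141 = -16497 - 1551 i \sqrt{11}$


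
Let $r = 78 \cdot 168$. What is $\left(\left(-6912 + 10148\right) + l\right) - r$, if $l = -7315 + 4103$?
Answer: $-13080$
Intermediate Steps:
$r = 13104$
$l = -3212$
$\left(\left(-6912 + 10148\right) + l\right) - r = \left(\left(-6912 + 10148\right) - 3212\right) - 13104 = \left(3236 - 3212\right) - 13104 = 24 - 13104 = -13080$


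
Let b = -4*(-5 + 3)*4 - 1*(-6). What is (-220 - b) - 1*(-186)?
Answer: -72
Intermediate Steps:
b = 38 (b = -4*(-2)*4 + 6 = 8*4 + 6 = 32 + 6 = 38)
(-220 - b) - 1*(-186) = (-220 - 1*38) - 1*(-186) = (-220 - 38) + 186 = -258 + 186 = -72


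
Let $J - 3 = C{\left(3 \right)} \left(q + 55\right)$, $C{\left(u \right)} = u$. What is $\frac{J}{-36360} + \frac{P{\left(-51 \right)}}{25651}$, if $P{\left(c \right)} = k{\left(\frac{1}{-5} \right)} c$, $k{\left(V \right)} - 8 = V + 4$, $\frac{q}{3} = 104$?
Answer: $- \frac{2091673}{38861265} \approx -0.053824$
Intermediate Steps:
$q = 312$ ($q = 3 \cdot 104 = 312$)
$k{\left(V \right)} = 12 + V$ ($k{\left(V \right)} = 8 + \left(V + 4\right) = 8 + \left(4 + V\right) = 12 + V$)
$P{\left(c \right)} = \frac{59 c}{5}$ ($P{\left(c \right)} = \left(12 + \frac{1}{-5}\right) c = \left(12 - \frac{1}{5}\right) c = \frac{59 c}{5}$)
$J = 1104$ ($J = 3 + 3 \left(312 + 55\right) = 3 + 3 \cdot 367 = 3 + 1101 = 1104$)
$\frac{J}{-36360} + \frac{P{\left(-51 \right)}}{25651} = \frac{1104}{-36360} + \frac{\frac{59}{5} \left(-51\right)}{25651} = 1104 \left(- \frac{1}{36360}\right) - \frac{3009}{128255} = - \frac{46}{1515} - \frac{3009}{128255} = - \frac{2091673}{38861265}$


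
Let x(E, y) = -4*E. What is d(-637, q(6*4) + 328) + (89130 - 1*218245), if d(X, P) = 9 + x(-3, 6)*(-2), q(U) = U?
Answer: -129130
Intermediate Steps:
d(X, P) = -15 (d(X, P) = 9 - 4*(-3)*(-2) = 9 + 12*(-2) = 9 - 24 = -15)
d(-637, q(6*4) + 328) + (89130 - 1*218245) = -15 + (89130 - 1*218245) = -15 + (89130 - 218245) = -15 - 129115 = -129130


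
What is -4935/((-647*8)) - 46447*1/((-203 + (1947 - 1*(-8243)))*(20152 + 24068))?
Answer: 544794914057/571462931160 ≈ 0.95333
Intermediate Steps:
-4935/((-647*8)) - 46447*1/((-203 + (1947 - 1*(-8243)))*(20152 + 24068)) = -4935/(-5176) - 46447*1/(44220*(-203 + (1947 + 8243))) = -4935*(-1/5176) - 46447*1/(44220*(-203 + 10190)) = 4935/5176 - 46447/(44220*9987) = 4935/5176 - 46447/441625140 = 544794914057/571462931160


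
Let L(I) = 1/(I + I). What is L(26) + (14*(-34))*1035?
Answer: -25618319/52 ≈ -4.9266e+5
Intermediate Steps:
L(I) = 1/(2*I)
L(26) + (14*(-34))*1035 = (½)/26 + (14*(-34))*1035 = (½)*(1/26) - 476*1035 = 1/52 - 492660 = -25618319/52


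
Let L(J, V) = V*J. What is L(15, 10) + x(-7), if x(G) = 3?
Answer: 153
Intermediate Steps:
L(J, V) = J*V
L(15, 10) + x(-7) = 15*10 + 3 = 150 + 3 = 153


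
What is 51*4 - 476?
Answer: -272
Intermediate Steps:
51*4 - 476 = 204 - 476 = -272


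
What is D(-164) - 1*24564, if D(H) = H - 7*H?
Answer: -23580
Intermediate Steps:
D(H) = -6*H
D(-164) - 1*24564 = -6*(-164) - 1*24564 = 984 - 24564 = -23580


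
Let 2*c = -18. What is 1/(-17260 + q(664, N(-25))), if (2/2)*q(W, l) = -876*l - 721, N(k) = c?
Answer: -1/10097 ≈ -9.9039e-5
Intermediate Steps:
c = -9 (c = (½)*(-18) = -9)
N(k) = -9
q(W, l) = -721 - 876*l (q(W, l) = -876*l - 721 = -721 - 876*l)
1/(-17260 + q(664, N(-25))) = 1/(-17260 + (-721 - 876*(-9))) = 1/(-17260 + (-721 + 7884)) = 1/(-17260 + 7163) = 1/(-10097) = -1/10097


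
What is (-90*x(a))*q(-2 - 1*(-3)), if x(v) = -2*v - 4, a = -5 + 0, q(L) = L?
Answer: -540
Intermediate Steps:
a = -5
x(v) = -4 - 2*v
(-90*x(a))*q(-2 - 1*(-3)) = (-90*(-4 - 2*(-5)))*(-2 - 1*(-3)) = (-90*(-4 + 10))*(-2 + 3) = -90*6*1 = -540*1 = -540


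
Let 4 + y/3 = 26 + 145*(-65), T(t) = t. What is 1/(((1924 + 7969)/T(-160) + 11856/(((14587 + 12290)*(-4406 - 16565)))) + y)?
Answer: -30060670240/849840136249257 ≈ -3.5372e-5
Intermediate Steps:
y = -28209 (y = -12 + 3*(26 + 145*(-65)) = -12 + 3*(26 - 9425) = -12 + 3*(-9399) = -12 - 28197 = -28209)
1/(((1924 + 7969)/T(-160) + 11856/(((14587 + 12290)*(-4406 - 16565)))) + y) = 1/(((1924 + 7969)/(-160) + 11856/(((14587 + 12290)*(-4406 - 16565)))) - 28209) = 1/((9893*(-1/160) + 11856/((26877*(-20971)))) - 28209) = 1/((-9893/160 + 11856/(-563637567)) - 28209) = 1/((-9893/160 + 11856*(-1/563637567)) - 28209) = 1/((-9893/160 - 3952/187879189) - 28209) = 1/(-1858689449097/30060670240 - 28209) = 1/(-849840136249257/30060670240) = -30060670240/849840136249257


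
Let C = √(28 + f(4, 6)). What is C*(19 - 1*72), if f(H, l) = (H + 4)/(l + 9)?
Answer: -106*√1605/15 ≈ -283.11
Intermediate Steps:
f(H, l) = (4 + H)/(9 + l)
C = 2*√1605/15 (C = √(28 + (4 + 4)/(9 + 6)) = √(28 + 8/15) = √(428/15) = 2*√1605/15 ≈ 5.3417)
C*(19 - 1*72) = (2*√1605/15)*(19 - 1*72) = (2*√1605/15)*(19 - 72) = (2*√1605/15)*(-53) = -106*√1605/15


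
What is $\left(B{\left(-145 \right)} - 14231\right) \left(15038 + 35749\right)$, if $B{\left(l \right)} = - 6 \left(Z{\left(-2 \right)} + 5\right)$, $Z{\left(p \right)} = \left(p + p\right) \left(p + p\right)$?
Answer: $-729148959$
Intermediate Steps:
$Z{\left(p \right)} = 4 p^{2}$ ($Z{\left(p \right)} = 2 p 2 p = 4 p^{2}$)
$B{\left(l \right)} = -126$ ($B{\left(l \right)} = - 6 \left(4 \left(-2\right)^{2} + 5\right) = - 6 \left(4 \cdot 4 + 5\right) = - 6 \left(16 + 5\right) = \left(-6\right) 21 = -126$)
$\left(B{\left(-145 \right)} - 14231\right) \left(15038 + 35749\right) = \left(-126 - 14231\right) \left(15038 + 35749\right) = \left(-14357\right) 50787 = -729148959$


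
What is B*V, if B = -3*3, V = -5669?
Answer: 51021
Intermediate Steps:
B = -9
B*V = -9*(-5669) = 51021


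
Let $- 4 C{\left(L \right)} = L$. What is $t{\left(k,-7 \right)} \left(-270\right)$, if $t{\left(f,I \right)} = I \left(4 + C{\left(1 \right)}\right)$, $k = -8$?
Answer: $\frac{14175}{2} \approx 7087.5$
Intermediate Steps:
$C{\left(L \right)} = - \frac{L}{4}$
$t{\left(f,I \right)} = \frac{15 I}{4}$ ($t{\left(f,I \right)} = I \left(4 - \frac{1}{4}\right) = I \frac{15}{4} = \frac{15 I}{4}$)
$t{\left(k,-7 \right)} \left(-270\right) = \frac{15}{4} \left(-7\right) \left(-270\right) = \left(- \frac{105}{4}\right) \left(-270\right) = \frac{14175}{2}$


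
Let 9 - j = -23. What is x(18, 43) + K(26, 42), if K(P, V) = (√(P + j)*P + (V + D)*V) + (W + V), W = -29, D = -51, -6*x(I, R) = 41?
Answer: -2231/6 + 26*√58 ≈ -173.82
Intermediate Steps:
j = 32 (j = 9 - 1*(-23) = 9 + 23 = 32)
x(I, R) = -41/6 (x(I, R) = -⅙*41 = -41/6)
K(P, V) = -29 + V + P*√(32 + P) + V*(-51 + V) (K(P, V) = (√(P + 32)*P + (V - 51)*V) + (-29 + V) = (√(32 + P)*P + (-51 + V)*V) + (-29 + V) = (P*√(32 + P) + V*(-51 + V)) + (-29 + V) = -29 + V + P*√(32 + P) + V*(-51 + V))
x(18, 43) + K(26, 42) = -41/6 + (-29 + 42² - 50*42 + 26*√(32 + 26)) = -41/6 + (-29 + 1764 - 2100 + 26*√58) = -41/6 + (-365 + 26*√58) = -2231/6 + 26*√58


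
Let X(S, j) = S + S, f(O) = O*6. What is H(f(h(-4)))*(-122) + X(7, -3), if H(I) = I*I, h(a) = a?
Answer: -70258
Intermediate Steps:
f(O) = 6*O
X(S, j) = 2*S
H(I) = I²
H(f(h(-4)))*(-122) + X(7, -3) = (6*(-4))²*(-122) + 2*7 = (-24)²*(-122) + 14 = 576*(-122) + 14 = -70272 + 14 = -70258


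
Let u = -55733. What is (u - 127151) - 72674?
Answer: -255558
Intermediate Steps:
(u - 127151) - 72674 = (-55733 - 127151) - 72674 = -182884 - 72674 = -255558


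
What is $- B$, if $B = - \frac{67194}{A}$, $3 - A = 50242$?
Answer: $- \frac{67194}{50239} \approx -1.3375$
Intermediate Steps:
$A = -50239$ ($A = 3 - 50242 = -50239$)
$B = \frac{67194}{50239}$ ($B = - \frac{67194}{-50239} = \left(-67194\right) \left(- \frac{1}{50239}\right) = \frac{67194}{50239} \approx 1.3375$)
$- B = \left(-1\right) \frac{67194}{50239} = - \frac{67194}{50239}$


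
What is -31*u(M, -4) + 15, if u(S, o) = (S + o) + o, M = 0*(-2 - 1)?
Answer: 263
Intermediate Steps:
M = 0 (M = 0*(-3) = 0)
u(S, o) = S + 2*o
-31*u(M, -4) + 15 = -31*(0 + 2*(-4)) + 15 = -31*(0 - 8) + 15 = -31*(-8) + 15 = 248 + 15 = 263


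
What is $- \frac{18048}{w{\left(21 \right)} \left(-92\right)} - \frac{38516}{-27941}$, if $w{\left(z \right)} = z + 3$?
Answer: $\frac{6138776}{642643} \approx 9.5524$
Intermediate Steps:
$w{\left(z \right)} = 3 + z$
$- \frac{18048}{w{\left(21 \right)} \left(-92\right)} - \frac{38516}{-27941} = - \frac{18048}{\left(3 + 21\right) \left(-92\right)} - \frac{38516}{-27941} = - \frac{18048}{24 \left(-92\right)} - - \frac{38516}{27941} = - \frac{18048}{-2208} + \frac{38516}{27941} = \left(-18048\right) \left(- \frac{1}{2208}\right) + \frac{38516}{27941} = \frac{188}{23} + \frac{38516}{27941} = \frac{6138776}{642643}$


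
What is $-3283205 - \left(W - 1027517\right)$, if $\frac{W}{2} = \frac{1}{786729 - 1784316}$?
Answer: $- \frac{2250245024854}{997587} \approx -2.2557 \cdot 10^{6}$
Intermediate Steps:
$W = - \frac{2}{997587}$ ($W = \frac{2}{786729 - 1784316} = \frac{2}{-997587} = 2 \left(- \frac{1}{997587}\right) = - \frac{2}{997587} \approx -2.0048 \cdot 10^{-6}$)
$-3283205 - \left(W - 1027517\right) = -3283205 - \left(- \frac{2}{997587} - 1027517\right) = -3283205 - - \frac{1025037601481}{997587} = -3283205 + \frac{1025037601481}{997587} = - \frac{2250245024854}{997587}$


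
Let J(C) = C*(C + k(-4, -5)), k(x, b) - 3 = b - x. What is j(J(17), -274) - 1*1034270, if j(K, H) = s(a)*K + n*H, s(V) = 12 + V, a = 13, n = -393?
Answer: -918513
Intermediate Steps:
k(x, b) = 3 + b - x (k(x, b) = 3 + (b - x) = 3 + b - x)
J(C) = C*(2 + C) (J(C) = C*(C + (3 - 5 - 1*(-4))) = C*(C + (3 - 5 + 4)) = C*(C + 2) = C*(2 + C))
j(K, H) = -393*H + 25*K (j(K, H) = (12 + 13)*K - 393*H = 25*K - 393*H = -393*H + 25*K)
j(J(17), -274) - 1*1034270 = (-393*(-274) + 25*(17*(2 + 17))) - 1*1034270 = (107682 + 25*(17*19)) - 1034270 = (107682 + 25*323) - 1034270 = (107682 + 8075) - 1034270 = 115757 - 1034270 = -918513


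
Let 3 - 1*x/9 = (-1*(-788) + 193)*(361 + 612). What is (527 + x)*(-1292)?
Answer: 11098361396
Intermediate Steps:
x = -8590590 (x = 27 - 9*(-1*(-788) + 193)*(361 + 612) = 27 - 9*(788 + 193)*973 = 27 - 8829*973 = 27 - 9*954513 = 27 - 8590617 = -8590590)
(527 + x)*(-1292) = (527 - 8590590)*(-1292) = -8590063*(-1292) = 11098361396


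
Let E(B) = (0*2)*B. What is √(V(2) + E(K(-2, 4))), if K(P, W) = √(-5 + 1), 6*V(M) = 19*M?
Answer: √57/3 ≈ 2.5166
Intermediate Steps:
V(M) = 19*M/6 (V(M) = (19*M)/6 = 19*M/6)
K(P, W) = 2*I (K(P, W) = √(-4) = 2*I)
E(B) = 0 (E(B) = 0*B = 0)
√(V(2) + E(K(-2, 4))) = √((19/6)*2 + 0) = √(19/3 + 0) = √(19/3) = √57/3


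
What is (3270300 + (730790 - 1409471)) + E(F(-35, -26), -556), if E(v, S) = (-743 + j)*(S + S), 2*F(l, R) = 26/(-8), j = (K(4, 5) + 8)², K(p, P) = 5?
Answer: 3229907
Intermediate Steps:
j = 169 (j = (5 + 8)² = 13² = 169)
F(l, R) = -13/8 (F(l, R) = (26/(-8))/2 = (26*(-⅛))/2 = (½)*(-13/4) = -13/8)
E(v, S) = -1148*S (E(v, S) = (-743 + 169)*(S + S) = -1148*S)
(3270300 + (730790 - 1409471)) + E(F(-35, -26), -556) = (3270300 + (730790 - 1409471)) - 1148*(-556) = (3270300 - 678681) + 638288 = 2591619 + 638288 = 3229907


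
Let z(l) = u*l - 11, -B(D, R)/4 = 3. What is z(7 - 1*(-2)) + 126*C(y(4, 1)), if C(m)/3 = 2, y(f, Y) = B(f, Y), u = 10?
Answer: 835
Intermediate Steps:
B(D, R) = -12 (B(D, R) = -4*3 = -12)
y(f, Y) = -12
z(l) = -11 + 10*l (z(l) = 10*l - 11 = -11 + 10*l)
C(m) = 6 (C(m) = 3*2 = 6)
z(7 - 1*(-2)) + 126*C(y(4, 1)) = (-11 + 10*(7 - 1*(-2))) + 126*6 = (-11 + 10*(7 + 2)) + 756 = (-11 + 10*9) + 756 = (-11 + 90) + 756 = 79 + 756 = 835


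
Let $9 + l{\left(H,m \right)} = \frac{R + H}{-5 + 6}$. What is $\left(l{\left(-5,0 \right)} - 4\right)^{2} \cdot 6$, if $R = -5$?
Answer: $3174$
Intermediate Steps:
$l{\left(H,m \right)} = -14 + H$ ($l{\left(H,m \right)} = -9 + \frac{-5 + H}{-5 + 6} = -9 + \frac{-5 + H}{1} = -9 + \left(-5 + H\right) 1 = -9 + \left(-5 + H\right) = -14 + H$)
$\left(l{\left(-5,0 \right)} - 4\right)^{2} \cdot 6 = \left(\left(-14 - 5\right) - 4\right)^{2} \cdot 6 = \left(-19 - 4\right)^{2} \cdot 6 = \left(-23\right)^{2} \cdot 6 = 529 \cdot 6 = 3174$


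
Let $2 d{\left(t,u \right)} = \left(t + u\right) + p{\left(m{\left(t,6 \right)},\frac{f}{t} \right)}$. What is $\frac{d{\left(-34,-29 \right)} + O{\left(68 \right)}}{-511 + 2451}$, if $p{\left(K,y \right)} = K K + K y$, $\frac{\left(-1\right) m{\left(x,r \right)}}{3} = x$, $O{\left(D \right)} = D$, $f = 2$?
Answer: $\frac{10471}{3880} \approx 2.6987$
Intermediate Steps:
$m{\left(x,r \right)} = - 3 x$
$p{\left(K,y \right)} = K^{2} + K y$
$d{\left(t,u \right)} = \frac{t}{2} + \frac{u}{2} - \frac{3 t \left(- 3 t + \frac{2}{t}\right)}{2}$ ($d{\left(t,u \right)} = \frac{\left(t + u\right) + - 3 t \left(- 3 t + \frac{2}{t}\right)}{2} = \frac{\left(t + u\right) - 3 t \left(- 3 t + \frac{2}{t}\right)}{2} = \frac{t + u - 3 t \left(- 3 t + \frac{2}{t}\right)}{2} = \frac{t}{2} + \frac{u}{2} - \frac{3 t \left(- 3 t + \frac{2}{t}\right)}{2}$)
$\frac{d{\left(-34,-29 \right)} + O{\left(68 \right)}}{-511 + 2451} = \frac{\left(-3 + \frac{1}{2} \left(-34\right) + \frac{1}{2} \left(-29\right) + \frac{9 \left(-34\right)^{2}}{2}\right) + 68}{-511 + 2451} = \frac{\left(-3 - 17 - \frac{29}{2} + \frac{9}{2} \cdot 1156\right) + 68}{1940} = \left(\left(-3 - 17 - \frac{29}{2} + 5202\right) + 68\right) \frac{1}{1940} = \left(\frac{10335}{2} + 68\right) \frac{1}{1940} = \frac{10471}{2} \cdot \frac{1}{1940} = \frac{10471}{3880}$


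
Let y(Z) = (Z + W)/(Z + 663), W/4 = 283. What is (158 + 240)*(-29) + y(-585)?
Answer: -899729/78 ≈ -11535.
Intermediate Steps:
W = 1132 (W = 4*283 = 1132)
y(Z) = (1132 + Z)/(663 + Z) (y(Z) = (Z + 1132)/(Z + 663) = (1132 + Z)/(663 + Z))
(158 + 240)*(-29) + y(-585) = (158 + 240)*(-29) + (1132 - 585)/(663 - 585) = 398*(-29) + 547/78 = -11542 + (1/78)*547 = -11542 + 547/78 = -899729/78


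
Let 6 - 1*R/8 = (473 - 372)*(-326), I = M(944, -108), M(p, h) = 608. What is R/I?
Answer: 8233/19 ≈ 433.32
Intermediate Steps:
I = 608
R = 263456 (R = 48 - 8*(473 - 372)*(-326) = 48 - 808*(-326) = 48 - 8*(-32926) = 48 + 263408 = 263456)
R/I = 263456/608 = 263456*(1/608) = 8233/19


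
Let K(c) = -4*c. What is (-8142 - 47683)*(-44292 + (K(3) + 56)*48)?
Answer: 2354698500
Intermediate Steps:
(-8142 - 47683)*(-44292 + (K(3) + 56)*48) = (-8142 - 47683)*(-44292 + (-4*3 + 56)*48) = -55825*(-44292 + (-12 + 56)*48) = -55825*(-44292 + 44*48) = -55825*(-44292 + 2112) = -55825*(-42180) = 2354698500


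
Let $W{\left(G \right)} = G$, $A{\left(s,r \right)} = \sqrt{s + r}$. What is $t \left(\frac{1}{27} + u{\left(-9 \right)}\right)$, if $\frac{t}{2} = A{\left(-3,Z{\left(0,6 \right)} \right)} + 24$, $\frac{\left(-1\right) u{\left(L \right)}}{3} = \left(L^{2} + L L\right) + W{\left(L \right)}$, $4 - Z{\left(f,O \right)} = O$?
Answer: $- \frac{198272}{9} - \frac{24784 i \sqrt{5}}{27} \approx -22030.0 - 2052.5 i$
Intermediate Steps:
$Z{\left(f,O \right)} = 4 - O$
$A{\left(s,r \right)} = \sqrt{r + s}$
$u{\left(L \right)} = - 6 L^{2} - 3 L$ ($u{\left(L \right)} = - 3 \left(\left(L^{2} + L L\right) + L\right) = - 3 \left(\left(L^{2} + L^{2}\right) + L\right) = - 3 \left(2 L^{2} + L\right) = - 3 \left(L + 2 L^{2}\right) = - 6 L^{2} - 3 L$)
$t = 48 + 2 i \sqrt{5}$ ($t = 2 \left(\sqrt{\left(4 - 6\right) - 3} + 24\right) = 2 \left(\sqrt{-2 - 3} + 24\right) = 2 \left(\sqrt{-5} + 24\right) = 2 \left(i \sqrt{5} + 24\right) = 2 \left(24 + i \sqrt{5}\right) = 48 + 2 i \sqrt{5} \approx 48.0 + 4.4721 i$)
$t \left(\frac{1}{27} + u{\left(-9 \right)}\right) = \left(48 + 2 i \sqrt{5}\right) \left(\frac{1}{27} + 3 \left(-9\right) \left(-1 - -18\right)\right) = \left(48 + 2 i \sqrt{5}\right) \left(\frac{1}{27} + 3 \left(-9\right) \left(-1 + 18\right)\right) = \left(48 + 2 i \sqrt{5}\right) \left(\frac{1}{27} + 3 \left(-9\right) 17\right) = \left(48 + 2 i \sqrt{5}\right) \left(\frac{1}{27} - 459\right) = \left(48 + 2 i \sqrt{5}\right) \left(- \frac{12392}{27}\right) = - \frac{198272}{9} - \frac{24784 i \sqrt{5}}{27}$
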